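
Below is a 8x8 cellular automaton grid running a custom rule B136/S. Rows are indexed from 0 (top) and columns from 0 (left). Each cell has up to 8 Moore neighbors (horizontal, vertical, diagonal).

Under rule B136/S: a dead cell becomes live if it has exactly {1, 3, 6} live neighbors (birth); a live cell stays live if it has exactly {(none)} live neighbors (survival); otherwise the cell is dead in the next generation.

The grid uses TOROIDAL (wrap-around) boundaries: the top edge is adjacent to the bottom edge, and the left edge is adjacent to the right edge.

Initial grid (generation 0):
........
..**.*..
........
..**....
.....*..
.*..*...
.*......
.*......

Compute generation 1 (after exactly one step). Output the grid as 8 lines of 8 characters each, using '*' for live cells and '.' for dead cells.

Simulating step by step:
Generation 0 (given above): 10 live cells
Generation 1: 24 live cells
(generation 1 grid is the final answer)

Answer: *.*..**.
.*....*.
....***.
.*...**.
*.***.*.
...*..*.
*.****..
........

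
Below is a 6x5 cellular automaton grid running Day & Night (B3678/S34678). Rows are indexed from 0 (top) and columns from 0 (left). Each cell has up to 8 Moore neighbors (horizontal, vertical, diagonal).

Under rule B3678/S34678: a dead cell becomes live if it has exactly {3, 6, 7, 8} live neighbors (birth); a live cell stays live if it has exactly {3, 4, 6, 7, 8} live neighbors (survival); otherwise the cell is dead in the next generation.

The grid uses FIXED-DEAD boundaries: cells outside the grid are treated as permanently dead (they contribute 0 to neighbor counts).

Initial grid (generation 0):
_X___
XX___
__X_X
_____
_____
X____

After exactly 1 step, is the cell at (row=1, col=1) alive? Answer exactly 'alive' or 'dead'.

Simulating step by step:
Generation 0 (given above): 6 live cells
Generation 1: 4 live cells
X____
_XX__
_X___
_____
_____
_____

Cell (1,1) at generation 1: 1 -> alive

Answer: alive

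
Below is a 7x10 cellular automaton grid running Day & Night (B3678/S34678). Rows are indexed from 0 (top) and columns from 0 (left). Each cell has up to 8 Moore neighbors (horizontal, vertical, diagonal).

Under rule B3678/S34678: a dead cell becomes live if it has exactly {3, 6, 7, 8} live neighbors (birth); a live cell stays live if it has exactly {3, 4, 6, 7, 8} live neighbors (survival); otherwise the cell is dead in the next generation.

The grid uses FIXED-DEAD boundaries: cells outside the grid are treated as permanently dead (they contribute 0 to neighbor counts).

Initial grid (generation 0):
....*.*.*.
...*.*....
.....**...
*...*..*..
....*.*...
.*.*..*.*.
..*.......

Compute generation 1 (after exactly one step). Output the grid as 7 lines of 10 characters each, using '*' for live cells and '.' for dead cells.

Simulating step by step:
Generation 0 (given above): 17 live cells
Generation 1: 9 live cells
(generation 1 grid is the final answer)

Answer: .....*....
.....*.*..
.....**...
..........
...*......
..*..*.*..
..........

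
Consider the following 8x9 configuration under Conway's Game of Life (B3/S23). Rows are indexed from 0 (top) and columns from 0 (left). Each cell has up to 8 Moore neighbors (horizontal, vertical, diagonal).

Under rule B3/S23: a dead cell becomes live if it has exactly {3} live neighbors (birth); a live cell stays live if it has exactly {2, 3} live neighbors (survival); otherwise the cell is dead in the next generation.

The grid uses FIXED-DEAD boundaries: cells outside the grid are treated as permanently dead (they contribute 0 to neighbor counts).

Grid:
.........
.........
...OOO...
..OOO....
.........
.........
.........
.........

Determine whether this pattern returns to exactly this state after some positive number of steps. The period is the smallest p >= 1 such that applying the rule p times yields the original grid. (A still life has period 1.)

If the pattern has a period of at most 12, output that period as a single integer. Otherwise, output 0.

Simulating and comparing each generation to the original:
Gen 0 (original, given above): 6 live cells
Gen 1: 6 live cells, differs from original
Gen 2: 6 live cells, MATCHES original -> period = 2

Answer: 2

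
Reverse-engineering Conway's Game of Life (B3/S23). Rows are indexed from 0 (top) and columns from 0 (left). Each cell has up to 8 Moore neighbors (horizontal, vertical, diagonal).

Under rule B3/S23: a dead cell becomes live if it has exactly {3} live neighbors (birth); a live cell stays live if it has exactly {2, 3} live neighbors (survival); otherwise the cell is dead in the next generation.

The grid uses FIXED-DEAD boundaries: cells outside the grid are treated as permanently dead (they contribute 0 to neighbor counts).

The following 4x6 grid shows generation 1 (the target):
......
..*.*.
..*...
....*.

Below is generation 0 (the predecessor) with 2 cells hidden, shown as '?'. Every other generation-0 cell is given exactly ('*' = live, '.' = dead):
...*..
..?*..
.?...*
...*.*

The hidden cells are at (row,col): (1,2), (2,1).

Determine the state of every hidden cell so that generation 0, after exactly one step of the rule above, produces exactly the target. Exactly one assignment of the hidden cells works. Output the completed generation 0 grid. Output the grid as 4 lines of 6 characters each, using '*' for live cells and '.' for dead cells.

Answer: ...*..
...*..
.*...*
...*.*

Derivation:
Hidden generation-0 cells (in order): (1,2), (2,1).
A hidden cell only influences target cells in its own 3x3 neighborhood. Try each of the 2^2 = 4 assignments, step the completed generation 0 forward once under B3/S23, and compare with the target:
  (1,2)=. (2,1)=. -> step gives (1,2)='.' but target has '*' -> reject
  (1,2)=. (2,1)=* -> step reproduces the target at every cell -> ACCEPT
  (1,2)=* (2,1)=. -> step gives (0,2)='*' but target has '.' -> reject
  (1,2)=* (2,1)=* -> step gives (0,2)='*' but target has '.' -> reject
Unique solution: (1,2)=dead, (2,1)=live.
Check: live-neighbor counts of every cell in the completed generation 0:
002120
113131
103241
112031
Applying B3/S23 to generation 0 with these counts gives:
......
..*.*.
..*...
....*.
which matches the target exactly.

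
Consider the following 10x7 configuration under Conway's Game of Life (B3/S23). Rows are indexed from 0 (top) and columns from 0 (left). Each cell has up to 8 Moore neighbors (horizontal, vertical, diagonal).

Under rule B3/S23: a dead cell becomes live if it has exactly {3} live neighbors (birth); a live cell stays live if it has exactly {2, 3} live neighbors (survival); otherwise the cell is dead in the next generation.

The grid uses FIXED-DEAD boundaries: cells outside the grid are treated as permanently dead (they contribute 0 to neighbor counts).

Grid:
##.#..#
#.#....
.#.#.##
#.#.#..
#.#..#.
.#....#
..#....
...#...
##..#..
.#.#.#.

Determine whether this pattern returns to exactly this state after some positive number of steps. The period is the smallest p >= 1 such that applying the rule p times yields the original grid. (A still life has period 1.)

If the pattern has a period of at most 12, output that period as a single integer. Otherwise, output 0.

Answer: 0

Derivation:
Simulating and comparing each generation to the original:
Gen 0 (original, given above): 26 live cells
Gen 1: 34 live cells, differs from original
Gen 2: 22 live cells, differs from original
Gen 3: 19 live cells, differs from original
Gen 4: 17 live cells, differs from original
Gen 5: 14 live cells, differs from original
Gen 6: 12 live cells, differs from original
Gen 7: 16 live cells, differs from original
Gen 8: 12 live cells, differs from original
Gen 9: 7 live cells, differs from original
Gen 10: 7 live cells, differs from original
Gen 11: 7 live cells, differs from original
Gen 12: 6 live cells, differs from original
No period found within 12 steps.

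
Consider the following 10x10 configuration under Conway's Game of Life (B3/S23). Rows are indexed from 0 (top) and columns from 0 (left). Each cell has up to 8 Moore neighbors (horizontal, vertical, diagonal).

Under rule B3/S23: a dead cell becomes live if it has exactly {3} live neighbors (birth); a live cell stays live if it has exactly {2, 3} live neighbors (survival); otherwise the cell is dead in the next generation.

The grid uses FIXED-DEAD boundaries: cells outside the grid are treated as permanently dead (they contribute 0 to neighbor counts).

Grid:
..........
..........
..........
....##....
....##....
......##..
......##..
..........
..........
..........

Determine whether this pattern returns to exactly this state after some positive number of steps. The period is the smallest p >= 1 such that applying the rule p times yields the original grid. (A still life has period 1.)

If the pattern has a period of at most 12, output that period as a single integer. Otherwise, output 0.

Answer: 2

Derivation:
Simulating and comparing each generation to the original:
Gen 0 (original, given above): 8 live cells
Gen 1: 6 live cells, differs from original
Gen 2: 8 live cells, MATCHES original -> period = 2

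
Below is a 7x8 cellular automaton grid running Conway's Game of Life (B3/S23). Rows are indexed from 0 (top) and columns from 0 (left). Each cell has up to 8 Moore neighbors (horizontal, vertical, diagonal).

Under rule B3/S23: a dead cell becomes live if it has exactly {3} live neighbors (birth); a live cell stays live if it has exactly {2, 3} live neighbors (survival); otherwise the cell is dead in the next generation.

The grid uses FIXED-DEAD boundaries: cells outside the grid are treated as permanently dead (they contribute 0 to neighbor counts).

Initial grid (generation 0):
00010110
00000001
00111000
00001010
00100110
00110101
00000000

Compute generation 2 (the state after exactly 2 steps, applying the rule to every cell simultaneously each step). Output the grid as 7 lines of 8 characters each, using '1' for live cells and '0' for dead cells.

Simulating step by step:
Generation 0 (given above): 16 live cells
Generation 1: 16 live cells
00000010
00100110
00011100
00101010
00100001
00111100
00000000
Generation 2: 16 live cells
(generation 2 grid is the final answer)

Answer: 00000110
00010010
00100000
00101010
01100010
00111000
00011000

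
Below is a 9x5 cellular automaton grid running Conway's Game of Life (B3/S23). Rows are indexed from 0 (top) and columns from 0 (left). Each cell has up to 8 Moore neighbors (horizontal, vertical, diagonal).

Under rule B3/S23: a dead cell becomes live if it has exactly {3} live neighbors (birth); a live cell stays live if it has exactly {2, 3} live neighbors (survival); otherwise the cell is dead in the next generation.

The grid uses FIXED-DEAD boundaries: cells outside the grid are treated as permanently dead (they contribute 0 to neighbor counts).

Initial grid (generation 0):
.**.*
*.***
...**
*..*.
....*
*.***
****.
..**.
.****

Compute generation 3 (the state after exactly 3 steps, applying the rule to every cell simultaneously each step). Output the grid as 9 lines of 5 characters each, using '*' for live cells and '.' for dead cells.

Answer: .....
.....
.*...
.*.*.
**..*
*..*.
..*..
**...
.....

Derivation:
Simulating step by step:
Generation 0 (given above): 26 live cells
Generation 1: 14 live cells
.**.*
.....
.*...
...*.
.**.*
*...*
*....
*....
.*..*
Generation 2: 13 live cells
.....
.**..
.....
.*.*.
.**.*
*..*.
**...
**...
.....
Generation 3: 11 live cells
(generation 3 grid is the final answer)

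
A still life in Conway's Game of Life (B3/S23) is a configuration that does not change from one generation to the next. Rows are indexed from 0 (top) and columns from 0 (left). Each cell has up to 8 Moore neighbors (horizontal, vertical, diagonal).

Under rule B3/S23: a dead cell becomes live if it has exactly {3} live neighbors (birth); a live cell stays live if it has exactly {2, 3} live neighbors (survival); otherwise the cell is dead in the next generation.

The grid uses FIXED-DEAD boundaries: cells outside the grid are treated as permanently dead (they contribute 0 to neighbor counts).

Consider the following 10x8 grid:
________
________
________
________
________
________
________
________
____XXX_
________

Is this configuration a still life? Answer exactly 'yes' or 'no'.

Compute generation 1 and compare to generation 0 (given above):
Generation 1:
________
________
________
________
________
________
________
_____X__
_____X__
_____X__
Cell (7,5) differs: gen0=0 vs gen1=1 -> NOT a still life.

Answer: no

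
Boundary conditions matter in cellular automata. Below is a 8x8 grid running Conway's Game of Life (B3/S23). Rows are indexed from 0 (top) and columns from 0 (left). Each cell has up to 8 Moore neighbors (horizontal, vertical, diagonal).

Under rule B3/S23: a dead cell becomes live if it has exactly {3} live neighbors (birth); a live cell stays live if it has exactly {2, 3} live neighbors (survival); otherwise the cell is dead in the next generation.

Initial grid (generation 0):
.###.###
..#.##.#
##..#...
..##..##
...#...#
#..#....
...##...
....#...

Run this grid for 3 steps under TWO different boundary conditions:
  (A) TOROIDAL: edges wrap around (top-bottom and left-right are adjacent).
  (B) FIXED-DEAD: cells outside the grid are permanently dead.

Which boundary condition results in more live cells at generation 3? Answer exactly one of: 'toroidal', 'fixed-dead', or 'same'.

Under TOROIDAL boundary, generation 3:
...#..#.
..#.....
.....###
......#.
.....##.
.##.####
....#.##
....#.#.
Population = 20

Under FIXED-DEAD boundary, generation 3:
.###....
#..##..#
#######.
.##..#.#
.##...#.
......#.
...##...
........
Population = 24

Comparison: toroidal=20, fixed-dead=24 -> fixed-dead

Answer: fixed-dead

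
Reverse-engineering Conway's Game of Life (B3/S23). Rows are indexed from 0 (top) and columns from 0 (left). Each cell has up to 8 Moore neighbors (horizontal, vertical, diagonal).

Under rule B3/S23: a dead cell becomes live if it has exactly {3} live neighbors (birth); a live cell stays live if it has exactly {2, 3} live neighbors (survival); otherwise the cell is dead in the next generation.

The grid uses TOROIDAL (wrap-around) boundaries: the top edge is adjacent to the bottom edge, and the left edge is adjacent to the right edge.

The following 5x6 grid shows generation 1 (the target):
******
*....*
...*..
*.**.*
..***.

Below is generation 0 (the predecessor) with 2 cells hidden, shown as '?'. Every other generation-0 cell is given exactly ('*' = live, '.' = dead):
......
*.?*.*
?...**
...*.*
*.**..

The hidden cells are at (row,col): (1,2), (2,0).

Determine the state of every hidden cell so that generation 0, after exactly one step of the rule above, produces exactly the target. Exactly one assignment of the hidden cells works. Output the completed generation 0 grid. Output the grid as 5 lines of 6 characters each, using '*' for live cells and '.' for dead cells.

Hidden generation-0 cells (in order): (1,2), (2,0).
A hidden cell only influences target cells in its own 3x3 neighborhood. Try each of the 2^2 = 4 assignments, step the completed generation 0 forward once under B3/S23, and compare with the target:
  (1,2)=. (2,0)=. -> step reproduces the target at every cell -> ACCEPT
  (1,2)=. (2,0)=* -> step gives (1,5)='.' but target has '*' -> reject
  (1,2)=* (2,0)=. -> step gives (0,1)='.' but target has '*' -> reject
  (1,2)=* (2,0)=* -> step gives (0,1)='.' but target has '*' -> reject
Unique solution: (1,2)=dead, (2,0)=dead.
Check: live-neighbor counts of every cell in the completed generation 0:
333333
211143
412354
323353
122232
Applying B3/S23 to generation 0 with these counts gives:
******
*....*
...*..
*.**.*
..***.
which matches the target exactly.

Answer: ......
*..*.*
....**
...*.*
*.**..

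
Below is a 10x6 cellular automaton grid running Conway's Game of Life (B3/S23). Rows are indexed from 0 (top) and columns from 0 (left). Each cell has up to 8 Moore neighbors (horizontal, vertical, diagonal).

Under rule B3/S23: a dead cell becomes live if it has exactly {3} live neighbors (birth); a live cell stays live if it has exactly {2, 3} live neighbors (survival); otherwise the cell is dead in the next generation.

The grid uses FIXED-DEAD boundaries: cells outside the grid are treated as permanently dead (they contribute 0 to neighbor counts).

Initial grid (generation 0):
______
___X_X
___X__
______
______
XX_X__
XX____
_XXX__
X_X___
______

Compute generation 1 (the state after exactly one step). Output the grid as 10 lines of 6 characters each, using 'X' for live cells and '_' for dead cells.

Simulating step by step:
Generation 0 (given above): 13 live cells
Generation 1: 9 live cells
(generation 1 grid is the final answer)

Answer: ______
____X_
____X_
______
______
XXX___
___X__
___X__
__XX__
______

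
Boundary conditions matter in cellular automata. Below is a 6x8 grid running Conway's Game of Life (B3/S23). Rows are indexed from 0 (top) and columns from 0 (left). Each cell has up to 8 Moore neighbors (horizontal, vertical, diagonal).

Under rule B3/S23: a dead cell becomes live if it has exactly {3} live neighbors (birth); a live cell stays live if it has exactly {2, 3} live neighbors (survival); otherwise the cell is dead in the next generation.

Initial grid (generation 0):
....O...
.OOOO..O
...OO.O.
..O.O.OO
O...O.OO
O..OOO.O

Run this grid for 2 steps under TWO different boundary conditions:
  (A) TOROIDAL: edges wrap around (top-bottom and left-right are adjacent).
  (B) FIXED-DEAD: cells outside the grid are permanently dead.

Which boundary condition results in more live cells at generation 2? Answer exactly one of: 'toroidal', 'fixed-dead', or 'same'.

Under TOROIDAL boundary, generation 2:
OOO....O
..O...O.
OO.....O
O......O
OO......
OOO....O
Population = 17

Under FIXED-DEAD boundary, generation 2:
...O....
.OOO....
........
........
...O.O..
....O...
Population = 7

Comparison: toroidal=17, fixed-dead=7 -> toroidal

Answer: toroidal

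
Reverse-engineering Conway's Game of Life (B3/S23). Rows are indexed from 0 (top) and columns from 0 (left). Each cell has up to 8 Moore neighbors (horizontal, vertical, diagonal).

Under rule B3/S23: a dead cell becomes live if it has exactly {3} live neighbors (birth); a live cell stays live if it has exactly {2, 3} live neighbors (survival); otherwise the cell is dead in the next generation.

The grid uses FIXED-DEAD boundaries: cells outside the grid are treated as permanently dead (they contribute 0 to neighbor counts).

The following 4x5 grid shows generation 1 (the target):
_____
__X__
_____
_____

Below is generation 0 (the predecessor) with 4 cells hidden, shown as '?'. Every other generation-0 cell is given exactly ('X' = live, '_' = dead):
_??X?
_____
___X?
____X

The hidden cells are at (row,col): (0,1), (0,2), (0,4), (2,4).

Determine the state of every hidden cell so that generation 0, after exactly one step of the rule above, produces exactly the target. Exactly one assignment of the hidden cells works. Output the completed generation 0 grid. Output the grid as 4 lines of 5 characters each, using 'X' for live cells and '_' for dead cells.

Answer: _X_X_
_____
___X_
____X

Derivation:
Hidden generation-0 cells (in order): (0,1), (0,2), (0,4), (2,4).
A hidden cell only influences target cells in its own 3x3 neighborhood. Try each of the 2^4 = 16 assignments, step the completed generation 0 forward once under B3/S23, and compare with the target:
  (0,1)=_ (0,2)=_ (0,4)=_ (2,4)=_ -> step gives (1,2)='_' but target has 'X' -> reject
  (0,1)=_ (0,2)=_ (0,4)=_ (2,4)=X -> step gives (1,2)='_' but target has 'X' -> reject
  (0,1)=_ (0,2)=_ (0,4)=X (2,4)=_ -> step gives (1,2)='_' but target has 'X' -> reject
  (0,1)=_ (0,2)=_ (0,4)=X (2,4)=X -> step gives (1,2)='_' but target has 'X' -> reject
  (0,1)=_ (0,2)=X (0,4)=_ (2,4)=_ -> step gives (1,3)='X' but target has '_' -> reject
  (0,1)=_ (0,2)=X (0,4)=_ (2,4)=X -> step gives (1,4)='X' but target has '_' -> reject
  (0,1)=_ (0,2)=X (0,4)=X (2,4)=_ -> step gives (0,3)='X' but target has '_' -> reject
  (0,1)=_ (0,2)=X (0,4)=X (2,4)=X -> step gives (0,3)='X' but target has '_' -> reject
  (0,1)=X (0,2)=_ (0,4)=_ (2,4)=_ -> step reproduces the target at every cell -> ACCEPT
  (0,1)=X (0,2)=_ (0,4)=_ (2,4)=X -> step gives (1,3)='X' but target has '_' -> reject
  (0,1)=X (0,2)=_ (0,4)=X (2,4)=_ -> step gives (1,3)='X' but target has '_' -> reject
  (0,1)=X (0,2)=_ (0,4)=X (2,4)=X -> step gives (2,3)='X' but target has '_' -> reject
  (0,1)=X (0,2)=X (0,4)=_ (2,4)=_ -> step gives (0,2)='X' but target has '_' -> reject
  (0,1)=X (0,2)=X (0,4)=_ (2,4)=X -> step gives (0,2)='X' but target has '_' -> reject
  (0,1)=X (0,2)=X (0,4)=X (2,4)=_ -> step gives (0,2)='X' but target has '_' -> reject
  (0,1)=X (0,2)=X (0,4)=X (2,4)=X -> step gives (0,2)='X' but target has '_' -> reject
Unique solution: (0,1)=live, (0,2)=dead, (0,4)=dead, (2,4)=dead.
Check: live-neighbor counts of every cell in the completed generation 0:
10201
11322
00112
00121
Applying B3/S23 to generation 0 with these counts gives:
_____
__X__
_____
_____
which matches the target exactly.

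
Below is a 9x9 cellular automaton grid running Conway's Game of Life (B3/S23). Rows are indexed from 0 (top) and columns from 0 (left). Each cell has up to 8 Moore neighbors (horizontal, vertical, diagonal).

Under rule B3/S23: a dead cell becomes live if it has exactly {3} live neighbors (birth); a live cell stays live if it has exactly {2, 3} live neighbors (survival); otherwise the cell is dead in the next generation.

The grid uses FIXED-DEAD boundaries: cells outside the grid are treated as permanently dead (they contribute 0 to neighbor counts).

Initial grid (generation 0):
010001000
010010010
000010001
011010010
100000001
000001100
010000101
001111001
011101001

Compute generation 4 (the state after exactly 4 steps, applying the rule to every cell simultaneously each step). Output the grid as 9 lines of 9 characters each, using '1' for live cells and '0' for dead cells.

Simulating step by step:
Generation 0 (given above): 28 live cells
Generation 1: 26 live cells
000000000
000011000
011011011
010100011
010001110
000001100
001100100
000001101
010001000
Generation 2: 26 live cells
000000000
000111100
011001011
110100000
001011001
001010000
000010000
001011110
000001100
Generation 3: 29 live cells
000011000
001111110
110001010
100101111
001011000
000010000
000010100
000110010
000010010
Generation 4: 20 live cells
(generation 4 grid is the final answer)

Answer: 000000000
011100010
110000000
101100011
000000010
000010000
000010000
000110110
000110000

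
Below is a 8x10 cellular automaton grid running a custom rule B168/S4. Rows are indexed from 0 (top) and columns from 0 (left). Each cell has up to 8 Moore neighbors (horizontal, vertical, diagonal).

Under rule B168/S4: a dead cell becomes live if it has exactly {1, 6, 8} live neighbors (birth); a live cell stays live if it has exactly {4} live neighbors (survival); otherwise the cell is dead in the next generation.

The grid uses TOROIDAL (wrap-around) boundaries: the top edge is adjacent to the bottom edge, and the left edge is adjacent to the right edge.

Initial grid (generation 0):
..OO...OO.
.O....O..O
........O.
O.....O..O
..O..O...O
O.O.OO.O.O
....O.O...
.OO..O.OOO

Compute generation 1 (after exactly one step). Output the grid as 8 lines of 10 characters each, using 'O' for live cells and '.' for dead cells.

Answer: ..O....O..
....OO....
..O.......
..OOO.....
.........O
.....O....
......O...
.......OO.

Derivation:
Simulating step by step:
Generation 0 (given above): 28 live cells
Generation 1: 13 live cells
(generation 1 grid is the final answer)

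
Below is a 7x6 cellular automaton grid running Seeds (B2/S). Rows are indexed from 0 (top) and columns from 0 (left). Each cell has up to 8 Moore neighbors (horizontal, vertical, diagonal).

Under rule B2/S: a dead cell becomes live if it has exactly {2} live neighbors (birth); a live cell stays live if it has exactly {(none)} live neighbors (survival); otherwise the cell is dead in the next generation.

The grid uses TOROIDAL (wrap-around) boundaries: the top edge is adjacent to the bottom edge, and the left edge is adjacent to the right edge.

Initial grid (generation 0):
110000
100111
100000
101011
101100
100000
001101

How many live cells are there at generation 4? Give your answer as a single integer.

Simulating step by step:
Generation 0 (given above): 18 live cells
Generation 1: 3 live cells
000000
001000
001000
000000
000000
000000
000010
Generation 2: 5 live cells
000100
010100
010100
000000
000000
000000
000000
Generation 3: 5 live cells
000010
100000
100010
001000
000000
000000
000000
Generation 4: 8 live cells
000001
010110
000100
010101
000000
000000
000000
Population at generation 4: 8

Answer: 8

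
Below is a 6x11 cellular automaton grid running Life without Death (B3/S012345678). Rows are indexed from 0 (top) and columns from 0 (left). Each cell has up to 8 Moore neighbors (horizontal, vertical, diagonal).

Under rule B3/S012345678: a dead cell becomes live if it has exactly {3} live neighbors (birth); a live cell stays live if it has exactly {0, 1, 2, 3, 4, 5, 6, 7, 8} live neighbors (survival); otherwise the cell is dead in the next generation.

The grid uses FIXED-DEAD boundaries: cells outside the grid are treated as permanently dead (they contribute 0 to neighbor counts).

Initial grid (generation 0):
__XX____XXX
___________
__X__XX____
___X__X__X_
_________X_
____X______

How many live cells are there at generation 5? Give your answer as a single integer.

Simulating step by step:
Generation 0 (given above): 13 live cells
Generation 1: 17 live cells
__XX____XXX
__XX_____X_
__X__XX____
___X_XX__X_
_________X_
____X______
Generation 2: 24 live cells
__XX____XXX
_XXXX___XXX
__X__XX____
___XXXX__X_
____XX___X_
____X______
Generation 3: 34 live cells
_XXXX___XXX
_XXXXX_XXXX
_XX__XXXX_X
___XXXX__X_
____XXX__X_
____XX_____
Generation 4: 40 live cells
_XXXXX_XXXX
XXXXXX_XXXX
_XX__XXXX_X
__XXXXX__XX
____XXX__X_
____XXX____
Generation 5: 45 live cells
XXXXXX_XXXX
XXXXXX_XXXX
XXX__XXXX_X
_XXXXXX__XX
____XXXX_XX
____XXX____
Population at generation 5: 45

Answer: 45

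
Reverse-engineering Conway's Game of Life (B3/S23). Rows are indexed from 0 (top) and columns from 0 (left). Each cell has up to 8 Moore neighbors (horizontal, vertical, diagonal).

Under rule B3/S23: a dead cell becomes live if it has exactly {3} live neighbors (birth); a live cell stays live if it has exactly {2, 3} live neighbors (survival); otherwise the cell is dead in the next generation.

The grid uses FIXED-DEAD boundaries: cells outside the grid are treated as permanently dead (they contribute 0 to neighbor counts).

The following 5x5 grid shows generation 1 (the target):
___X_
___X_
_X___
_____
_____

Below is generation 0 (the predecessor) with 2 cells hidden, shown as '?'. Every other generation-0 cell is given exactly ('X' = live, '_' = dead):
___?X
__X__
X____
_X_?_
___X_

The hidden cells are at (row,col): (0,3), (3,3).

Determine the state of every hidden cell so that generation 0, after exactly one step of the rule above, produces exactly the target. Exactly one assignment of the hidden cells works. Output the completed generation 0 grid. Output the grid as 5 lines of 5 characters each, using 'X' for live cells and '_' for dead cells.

Hidden generation-0 cells (in order): (0,3), (3,3).
A hidden cell only influences target cells in its own 3x3 neighborhood. Try each of the 2^2 = 4 assignments, step the completed generation 0 forward once under B3/S23, and compare with the target:
  (0,3)=_ (3,3)=_ -> step gives (0,3)='_' but target has 'X' -> reject
  (0,3)=_ (3,3)=X -> step gives (0,3)='_' but target has 'X' -> reject
  (0,3)=X (3,3)=_ -> step reproduces the target at every cell -> ACCEPT
  (0,3)=X (3,3)=X -> step gives (2,2)='X' but target has '_' -> reject
Unique solution: (0,3)=live, (3,3)=dead.
Check: live-neighbor counts of every cell in the completed generation 0:
01221
12132
13210
21211
11201
Applying B3/S23 to generation 0 with these counts gives:
___X_
___X_
_X___
_____
_____
which matches the target exactly.

Answer: ___XX
__X__
X____
_X___
___X_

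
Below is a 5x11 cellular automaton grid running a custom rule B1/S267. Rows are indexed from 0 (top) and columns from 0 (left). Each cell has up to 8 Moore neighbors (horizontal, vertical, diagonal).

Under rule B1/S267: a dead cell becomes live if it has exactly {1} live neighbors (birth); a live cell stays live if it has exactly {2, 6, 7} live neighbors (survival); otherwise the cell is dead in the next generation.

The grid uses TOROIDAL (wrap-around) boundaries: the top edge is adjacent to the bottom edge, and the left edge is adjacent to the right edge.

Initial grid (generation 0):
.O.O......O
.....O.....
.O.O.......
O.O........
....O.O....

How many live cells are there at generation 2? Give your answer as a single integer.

Simulating step by step:
Generation 0 (given above): 10 live cells
Generation 1: 15 live cells
.......O.O.
......O..OO
.O...OO...O
..O...OO..O
.......O.O.
Generation 2: 17 live cells
O....O.O...
.OO.O......
...OO......
...OO.....O
OOOO.O...O.
Population at generation 2: 17

Answer: 17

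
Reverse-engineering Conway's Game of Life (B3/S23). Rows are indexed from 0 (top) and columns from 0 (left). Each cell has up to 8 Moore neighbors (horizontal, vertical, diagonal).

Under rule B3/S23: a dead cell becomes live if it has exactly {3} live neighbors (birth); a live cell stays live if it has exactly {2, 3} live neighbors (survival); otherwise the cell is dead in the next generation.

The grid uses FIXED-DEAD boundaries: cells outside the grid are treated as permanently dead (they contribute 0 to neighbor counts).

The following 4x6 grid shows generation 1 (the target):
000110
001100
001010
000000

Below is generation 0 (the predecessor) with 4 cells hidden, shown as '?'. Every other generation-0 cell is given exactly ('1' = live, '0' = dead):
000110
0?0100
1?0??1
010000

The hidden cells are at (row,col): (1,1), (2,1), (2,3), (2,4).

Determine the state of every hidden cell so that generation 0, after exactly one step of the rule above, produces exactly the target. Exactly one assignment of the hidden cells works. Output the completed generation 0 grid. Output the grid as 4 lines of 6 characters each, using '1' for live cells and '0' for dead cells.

Answer: 000110
000100
100101
010000

Derivation:
Hidden generation-0 cells (in order): (1,1), (2,1), (2,3), (2,4).
A hidden cell only influences target cells in its own 3x3 neighborhood. Try each of the 2^4 = 16 assignments, step the completed generation 0 forward once under B3/S23, and compare with the target:
  (1,1)=0 (2,1)=0 (2,3)=0 (2,4)=0 -> step gives (1,2)='0' but target has '1' -> reject
  (1,1)=0 (2,1)=0 (2,3)=0 (2,4)=1 -> step gives (1,2)='0' but target has '1' -> reject
  (1,1)=0 (2,1)=0 (2,3)=1 (2,4)=0 -> step reproduces the target at every cell -> ACCEPT
  (1,1)=0 (2,1)=0 (2,3)=1 (2,4)=1 -> step gives (1,3)='0' but target has '1' -> reject
  (1,1)=0 (2,1)=1 (2,3)=0 (2,4)=0 -> step gives (2,0)='1' but target has '0' -> reject
  (1,1)=0 (2,1)=1 (2,3)=0 (2,4)=1 -> step gives (1,5)='1' but target has '0' -> reject
  (1,1)=0 (2,1)=1 (2,3)=1 (2,4)=0 -> step gives (1,2)='0' but target has '1' -> reject
  (1,1)=0 (2,1)=1 (2,3)=1 (2,4)=1 -> step gives (1,2)='0' but target has '1' -> reject
  (1,1)=1 (2,1)=0 (2,3)=0 (2,4)=0 -> step gives (0,2)='1' but target has '0' -> reject
  (1,1)=1 (2,1)=0 (2,3)=0 (2,4)=1 -> step gives (0,2)='1' but target has '0' -> reject
  (1,1)=1 (2,1)=0 (2,3)=1 (2,4)=0 -> step gives (0,2)='1' but target has '0' -> reject
  (1,1)=1 (2,1)=0 (2,3)=1 (2,4)=1 -> step gives (0,2)='1' but target has '0' -> reject
  (1,1)=1 (2,1)=1 (2,3)=0 (2,4)=0 -> step gives (0,2)='1' but target has '0' -> reject
  (1,1)=1 (2,1)=1 (2,3)=0 (2,4)=1 -> step gives (0,2)='1' but target has '0' -> reject
  (1,1)=1 (2,1)=1 (2,3)=1 (2,4)=0 -> step gives (0,2)='1' but target has '0' -> reject
  (1,1)=1 (2,1)=1 (2,3)=1 (2,4)=1 -> step gives (0,2)='1' but target has '0' -> reject
Unique solution: (1,1)=dead, (2,1)=dead, (2,3)=live, (2,4)=dead.
Check: live-neighbor counts of every cell in the completed generation 0:
002221
113352
123130
212121
Applying B3/S23 to generation 0 with these counts gives:
000110
001100
001010
000000
which matches the target exactly.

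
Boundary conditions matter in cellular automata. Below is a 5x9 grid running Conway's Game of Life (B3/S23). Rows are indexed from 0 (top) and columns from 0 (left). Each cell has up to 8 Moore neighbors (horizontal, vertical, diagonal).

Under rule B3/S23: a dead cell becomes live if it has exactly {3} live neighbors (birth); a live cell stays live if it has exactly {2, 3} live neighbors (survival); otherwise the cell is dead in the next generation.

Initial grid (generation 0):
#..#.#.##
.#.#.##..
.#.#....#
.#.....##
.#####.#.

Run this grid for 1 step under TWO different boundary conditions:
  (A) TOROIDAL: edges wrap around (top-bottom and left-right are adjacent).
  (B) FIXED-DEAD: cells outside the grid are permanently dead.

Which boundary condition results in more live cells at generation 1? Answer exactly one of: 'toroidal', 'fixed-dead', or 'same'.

Under TOROIDAL boundary, generation 1:
#......##
.#.#.##..
.#..#.#.#
.#....###
.#.#.#...
Population = 18

Under FIXED-DEAD boundary, generation 1:
..#..#.#.
##.#.##.#
##..#.#.#
##....###
.####.###
Population = 26

Comparison: toroidal=18, fixed-dead=26 -> fixed-dead

Answer: fixed-dead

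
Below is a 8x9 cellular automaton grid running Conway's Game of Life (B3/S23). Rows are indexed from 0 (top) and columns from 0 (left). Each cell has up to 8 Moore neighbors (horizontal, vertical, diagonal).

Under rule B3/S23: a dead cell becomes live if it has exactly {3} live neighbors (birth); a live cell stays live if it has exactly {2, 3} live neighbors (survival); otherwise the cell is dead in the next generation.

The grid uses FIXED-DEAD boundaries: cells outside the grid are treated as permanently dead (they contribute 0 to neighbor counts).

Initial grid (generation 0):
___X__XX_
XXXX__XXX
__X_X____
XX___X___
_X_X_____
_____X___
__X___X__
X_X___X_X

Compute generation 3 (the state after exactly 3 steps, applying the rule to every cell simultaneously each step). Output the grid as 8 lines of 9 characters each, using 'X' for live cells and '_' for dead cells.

Answer: __X______
_______X_
X_XX___X_
X________
X__XX_X__
X_XXXXXX_
_XXX_X_X_
______XX_

Derivation:
Simulating step by step:
Generation 0 (given above): 24 live cells
Generation 1: 28 live cells
_X_X__X_X
_X__XXX_X
____XXXX_
XX_XX____
XXX_X____
__X______
_X___XXX_
_X_____X_
Generation 2: 24 live cells
__X_X_X__
__XX____X
XXX____X_
X_____X__
X___X____
X_XX_XX__
_XX___XX_
_______X_
Generation 3: 25 live cells
(generation 3 grid is the final answer)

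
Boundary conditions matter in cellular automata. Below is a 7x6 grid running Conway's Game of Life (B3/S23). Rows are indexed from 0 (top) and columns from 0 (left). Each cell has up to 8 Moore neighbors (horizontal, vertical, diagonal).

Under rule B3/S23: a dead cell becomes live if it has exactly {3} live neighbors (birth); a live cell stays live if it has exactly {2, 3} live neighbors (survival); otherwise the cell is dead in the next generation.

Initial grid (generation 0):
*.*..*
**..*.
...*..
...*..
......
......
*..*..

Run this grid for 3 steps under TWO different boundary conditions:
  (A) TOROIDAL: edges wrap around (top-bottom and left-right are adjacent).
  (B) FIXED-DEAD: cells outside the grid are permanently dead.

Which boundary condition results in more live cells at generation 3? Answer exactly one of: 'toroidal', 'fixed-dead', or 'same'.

Under TOROIDAL boundary, generation 3:
******
......
....*.
....*.
......
*.***.
******
Population = 18

Under FIXED-DEAD boundary, generation 3:
.*.*..
.*..*.
...**.
......
......
......
......
Population = 6

Comparison: toroidal=18, fixed-dead=6 -> toroidal

Answer: toroidal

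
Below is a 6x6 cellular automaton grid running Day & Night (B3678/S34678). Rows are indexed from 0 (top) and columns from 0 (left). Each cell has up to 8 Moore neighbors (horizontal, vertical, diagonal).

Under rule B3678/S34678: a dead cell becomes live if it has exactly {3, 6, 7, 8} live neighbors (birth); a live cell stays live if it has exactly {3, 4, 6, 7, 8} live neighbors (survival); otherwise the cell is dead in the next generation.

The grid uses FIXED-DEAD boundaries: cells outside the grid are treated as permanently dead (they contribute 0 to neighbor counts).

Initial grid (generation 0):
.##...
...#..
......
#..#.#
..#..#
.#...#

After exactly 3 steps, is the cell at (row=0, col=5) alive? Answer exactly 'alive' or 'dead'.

Answer: dead

Derivation:
Simulating step by step:
Generation 0 (given above): 10 live cells
Generation 1: 4 live cells
......
..#...
....#.
....#.
.#....
......
Generation 2: 1 live cells
......
......
...#..
......
......
......
Generation 3: 0 live cells
......
......
......
......
......
......

Cell (0,5) at generation 3: 0 -> dead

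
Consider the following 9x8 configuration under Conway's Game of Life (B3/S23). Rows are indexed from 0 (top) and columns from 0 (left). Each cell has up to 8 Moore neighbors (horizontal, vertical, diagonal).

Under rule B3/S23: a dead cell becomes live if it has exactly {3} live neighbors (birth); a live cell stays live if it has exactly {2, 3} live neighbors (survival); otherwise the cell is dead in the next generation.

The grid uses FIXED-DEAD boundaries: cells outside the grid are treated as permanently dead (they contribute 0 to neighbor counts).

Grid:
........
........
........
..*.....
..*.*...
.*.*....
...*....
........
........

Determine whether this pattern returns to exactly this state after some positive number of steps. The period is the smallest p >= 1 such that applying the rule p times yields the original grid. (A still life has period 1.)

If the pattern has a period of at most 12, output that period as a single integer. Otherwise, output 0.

Simulating and comparing each generation to the original:
Gen 0 (original, given above): 6 live cells
Gen 1: 6 live cells, differs from original
Gen 2: 6 live cells, MATCHES original -> period = 2

Answer: 2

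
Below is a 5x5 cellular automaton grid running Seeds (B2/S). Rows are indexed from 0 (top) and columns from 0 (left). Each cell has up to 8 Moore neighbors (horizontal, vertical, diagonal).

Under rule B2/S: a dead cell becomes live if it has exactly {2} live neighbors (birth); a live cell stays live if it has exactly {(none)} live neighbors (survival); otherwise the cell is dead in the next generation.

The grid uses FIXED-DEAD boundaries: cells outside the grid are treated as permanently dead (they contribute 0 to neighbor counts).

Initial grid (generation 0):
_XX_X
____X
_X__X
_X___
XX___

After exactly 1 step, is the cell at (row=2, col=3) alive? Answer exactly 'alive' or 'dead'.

Simulating step by step:
Generation 0 (given above): 9 live cells
Generation 1: 5 live cells
_____
X____
X_XX_
_____
__X__

Cell (2,3) at generation 1: 1 -> alive

Answer: alive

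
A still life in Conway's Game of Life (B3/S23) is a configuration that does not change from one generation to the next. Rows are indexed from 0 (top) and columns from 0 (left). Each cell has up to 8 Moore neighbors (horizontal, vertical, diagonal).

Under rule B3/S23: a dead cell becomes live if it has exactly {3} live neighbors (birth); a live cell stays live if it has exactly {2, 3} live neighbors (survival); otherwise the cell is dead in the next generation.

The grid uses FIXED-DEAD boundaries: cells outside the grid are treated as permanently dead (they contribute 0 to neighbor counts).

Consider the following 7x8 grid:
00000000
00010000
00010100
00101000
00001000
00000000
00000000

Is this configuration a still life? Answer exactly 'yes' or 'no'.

Answer: no

Derivation:
Compute generation 1 and compare to generation 0 (given above):
Generation 1:
00000000
00001000
00110000
00001100
00010000
00000000
00000000
Cell (1,3) differs: gen0=1 vs gen1=0 -> NOT a still life.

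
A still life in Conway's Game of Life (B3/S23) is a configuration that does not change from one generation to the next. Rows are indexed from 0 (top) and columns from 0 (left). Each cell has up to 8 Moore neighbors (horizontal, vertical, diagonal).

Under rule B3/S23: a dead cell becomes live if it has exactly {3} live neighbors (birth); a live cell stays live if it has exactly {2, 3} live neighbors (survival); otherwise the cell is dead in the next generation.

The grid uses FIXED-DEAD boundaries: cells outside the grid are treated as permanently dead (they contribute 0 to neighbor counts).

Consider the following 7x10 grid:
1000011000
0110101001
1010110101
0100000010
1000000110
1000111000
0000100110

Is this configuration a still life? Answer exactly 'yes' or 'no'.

Compute generation 1 and compare to generation 0 (given above):
Generation 1:
0100011000
1010100110
1010111101
1100001001
1100011110
0000111000
0000101100
Cell (0,0) differs: gen0=1 vs gen1=0 -> NOT a still life.

Answer: no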